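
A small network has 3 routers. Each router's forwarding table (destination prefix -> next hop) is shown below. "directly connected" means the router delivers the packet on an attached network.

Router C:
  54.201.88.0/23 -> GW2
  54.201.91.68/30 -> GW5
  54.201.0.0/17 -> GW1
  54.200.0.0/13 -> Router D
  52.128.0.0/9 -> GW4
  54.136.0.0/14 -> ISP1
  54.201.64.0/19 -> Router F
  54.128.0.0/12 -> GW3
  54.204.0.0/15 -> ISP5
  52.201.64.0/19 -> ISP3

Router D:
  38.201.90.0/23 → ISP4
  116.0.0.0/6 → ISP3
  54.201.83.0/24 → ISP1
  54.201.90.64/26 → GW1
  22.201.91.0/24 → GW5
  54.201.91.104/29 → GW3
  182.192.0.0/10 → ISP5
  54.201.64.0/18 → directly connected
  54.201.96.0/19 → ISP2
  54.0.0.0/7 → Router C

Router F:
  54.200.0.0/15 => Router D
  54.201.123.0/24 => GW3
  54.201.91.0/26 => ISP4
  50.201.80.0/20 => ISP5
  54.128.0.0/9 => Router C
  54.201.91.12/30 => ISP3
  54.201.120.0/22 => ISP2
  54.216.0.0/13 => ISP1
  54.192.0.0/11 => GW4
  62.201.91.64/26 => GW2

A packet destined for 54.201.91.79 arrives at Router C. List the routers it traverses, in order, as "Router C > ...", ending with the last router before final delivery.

Router C > Router F > Router D

At Router C: longest match for 54.201.91.79 is 54.201.64.0/19 -> Router F
At Router F: longest match for 54.201.91.79 is 54.200.0.0/15 -> Router D
At Router D: longest match for 54.201.91.79 is 54.201.64.0/18 -> directly connected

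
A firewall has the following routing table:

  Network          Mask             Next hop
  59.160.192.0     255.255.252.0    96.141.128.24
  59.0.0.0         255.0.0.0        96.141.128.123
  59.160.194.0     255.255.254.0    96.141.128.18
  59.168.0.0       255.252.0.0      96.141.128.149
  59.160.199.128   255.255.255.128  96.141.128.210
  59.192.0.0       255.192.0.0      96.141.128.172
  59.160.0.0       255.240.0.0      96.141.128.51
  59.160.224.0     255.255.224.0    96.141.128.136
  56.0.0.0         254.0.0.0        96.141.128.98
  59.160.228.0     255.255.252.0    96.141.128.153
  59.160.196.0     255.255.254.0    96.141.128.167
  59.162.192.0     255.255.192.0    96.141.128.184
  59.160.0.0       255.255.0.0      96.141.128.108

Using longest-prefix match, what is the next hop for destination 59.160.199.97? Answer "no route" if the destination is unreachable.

Routes whose prefix contains 59.160.199.97:
  59.0.0.0/8 (59.0.0.0 - 59.255.255.255) -> 96.141.128.123
  59.160.0.0/12 (59.160.0.0 - 59.175.255.255) -> 96.141.128.51
  59.160.0.0/16 (59.160.0.0 - 59.160.255.255) -> 96.141.128.108
More-specific entries that do NOT match:
  59.160.199.128/25 (59.160.199.128 - 59.160.199.255) does not contain 59.160.199.97
  59.160.194.0/23 (59.160.194.0 - 59.160.195.255) does not contain 59.160.199.97
  59.160.196.0/23 (59.160.196.0 - 59.160.197.255) does not contain 59.160.199.97
  59.160.192.0/22 (59.160.192.0 - 59.160.195.255) does not contain 59.160.199.97
  59.160.228.0/22 (59.160.228.0 - 59.160.231.255) does not contain 59.160.199.97
  59.160.224.0/19 (59.160.224.0 - 59.160.255.255) does not contain 59.160.199.97
  59.162.192.0/18 (59.162.192.0 - 59.162.255.255) does not contain 59.160.199.97
Longest matching prefix is /16 -> next hop 96.141.128.108.

96.141.128.108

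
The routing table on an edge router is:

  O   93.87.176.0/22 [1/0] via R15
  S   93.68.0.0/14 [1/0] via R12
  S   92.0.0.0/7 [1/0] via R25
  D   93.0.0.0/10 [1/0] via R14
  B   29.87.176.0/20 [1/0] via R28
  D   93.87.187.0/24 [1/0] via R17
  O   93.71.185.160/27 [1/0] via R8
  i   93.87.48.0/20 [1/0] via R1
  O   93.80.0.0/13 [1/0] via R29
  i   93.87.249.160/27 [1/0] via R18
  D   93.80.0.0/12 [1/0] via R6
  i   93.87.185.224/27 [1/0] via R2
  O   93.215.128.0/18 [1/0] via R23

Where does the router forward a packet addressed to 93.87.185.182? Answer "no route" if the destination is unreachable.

Routes whose prefix contains 93.87.185.182:
  92.0.0.0/7 (92.0.0.0 - 93.255.255.255) -> R25
  93.80.0.0/12 (93.80.0.0 - 93.95.255.255) -> R6
  93.80.0.0/13 (93.80.0.0 - 93.87.255.255) -> R29
More-specific entries that do NOT match:
  93.71.185.160/27 (93.71.185.160 - 93.71.185.191) does not contain 93.87.185.182
  93.87.249.160/27 (93.87.249.160 - 93.87.249.191) does not contain 93.87.185.182
  93.87.185.224/27 (93.87.185.224 - 93.87.185.255) does not contain 93.87.185.182
  93.87.187.0/24 (93.87.187.0 - 93.87.187.255) does not contain 93.87.185.182
  93.87.176.0/22 (93.87.176.0 - 93.87.179.255) does not contain 93.87.185.182
  29.87.176.0/20 (29.87.176.0 - 29.87.191.255) does not contain 93.87.185.182
  93.87.48.0/20 (93.87.48.0 - 93.87.63.255) does not contain 93.87.185.182
  93.215.128.0/18 (93.215.128.0 - 93.215.191.255) does not contain 93.87.185.182
  93.68.0.0/14 (93.68.0.0 - 93.71.255.255) does not contain 93.87.185.182
Longest matching prefix is /13 -> next hop R29.

R29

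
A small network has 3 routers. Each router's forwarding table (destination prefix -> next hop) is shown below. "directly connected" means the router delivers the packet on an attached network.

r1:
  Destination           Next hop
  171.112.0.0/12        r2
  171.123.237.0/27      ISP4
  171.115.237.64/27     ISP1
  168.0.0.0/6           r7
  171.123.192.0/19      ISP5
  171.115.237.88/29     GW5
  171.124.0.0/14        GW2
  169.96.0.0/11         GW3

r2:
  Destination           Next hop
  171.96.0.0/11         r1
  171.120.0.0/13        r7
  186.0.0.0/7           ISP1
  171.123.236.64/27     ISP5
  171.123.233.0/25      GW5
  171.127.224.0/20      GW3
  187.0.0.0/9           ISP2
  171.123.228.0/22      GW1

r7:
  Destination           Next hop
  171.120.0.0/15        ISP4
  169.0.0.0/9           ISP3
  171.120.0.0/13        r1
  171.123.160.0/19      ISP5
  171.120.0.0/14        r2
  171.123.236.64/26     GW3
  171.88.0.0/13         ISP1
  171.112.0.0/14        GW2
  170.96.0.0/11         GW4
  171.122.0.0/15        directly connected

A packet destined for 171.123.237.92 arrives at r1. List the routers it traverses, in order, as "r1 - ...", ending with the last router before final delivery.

At r1: longest match for 171.123.237.92 is 171.112.0.0/12 -> r2
At r2: longest match for 171.123.237.92 is 171.120.0.0/13 -> r7
At r7: longest match for 171.123.237.92 is 171.122.0.0/15 -> directly connected

r1 - r2 - r7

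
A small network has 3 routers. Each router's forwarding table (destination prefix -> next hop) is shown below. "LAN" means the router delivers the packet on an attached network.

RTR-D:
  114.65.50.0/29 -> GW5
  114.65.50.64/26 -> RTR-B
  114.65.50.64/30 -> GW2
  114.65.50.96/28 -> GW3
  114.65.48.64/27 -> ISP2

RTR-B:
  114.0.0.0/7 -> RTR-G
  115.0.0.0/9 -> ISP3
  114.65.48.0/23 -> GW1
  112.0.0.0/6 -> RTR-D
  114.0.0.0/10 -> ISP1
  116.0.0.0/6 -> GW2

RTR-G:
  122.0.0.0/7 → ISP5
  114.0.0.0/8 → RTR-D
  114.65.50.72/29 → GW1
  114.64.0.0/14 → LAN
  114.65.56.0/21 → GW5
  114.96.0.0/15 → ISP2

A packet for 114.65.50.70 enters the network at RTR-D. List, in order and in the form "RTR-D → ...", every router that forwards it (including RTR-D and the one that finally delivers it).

At RTR-D: longest match for 114.65.50.70 is 114.65.50.64/26 -> RTR-B
At RTR-B: longest match for 114.65.50.70 is 114.0.0.0/7 -> RTR-G
At RTR-G: longest match for 114.65.50.70 is 114.64.0.0/14 -> LAN

RTR-D → RTR-B → RTR-G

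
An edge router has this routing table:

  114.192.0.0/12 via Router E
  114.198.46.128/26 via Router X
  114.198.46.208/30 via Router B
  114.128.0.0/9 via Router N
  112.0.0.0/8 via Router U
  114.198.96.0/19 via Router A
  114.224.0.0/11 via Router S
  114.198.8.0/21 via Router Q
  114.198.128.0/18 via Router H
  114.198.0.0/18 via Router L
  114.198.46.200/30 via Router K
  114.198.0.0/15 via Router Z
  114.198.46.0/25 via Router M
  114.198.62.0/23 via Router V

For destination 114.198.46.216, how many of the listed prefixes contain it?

4

Prefixes containing 114.198.46.216:
  114.128.0.0/9 (114.128.0.0 - 114.255.255.255)
  114.192.0.0/12 (114.192.0.0 - 114.207.255.255)
  114.198.0.0/15 (114.198.0.0 - 114.199.255.255)
  114.198.0.0/18 (114.198.0.0 - 114.198.63.255)
Total matching entries: 4.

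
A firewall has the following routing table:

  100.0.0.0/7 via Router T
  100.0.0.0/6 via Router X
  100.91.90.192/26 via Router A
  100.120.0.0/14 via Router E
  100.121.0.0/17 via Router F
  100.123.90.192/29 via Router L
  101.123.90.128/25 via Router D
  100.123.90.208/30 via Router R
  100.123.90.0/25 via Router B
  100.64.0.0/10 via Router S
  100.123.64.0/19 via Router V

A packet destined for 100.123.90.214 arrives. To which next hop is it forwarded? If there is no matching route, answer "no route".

Routes whose prefix contains 100.123.90.214:
  100.0.0.0/6 (100.0.0.0 - 103.255.255.255) -> Router X
  100.0.0.0/7 (100.0.0.0 - 101.255.255.255) -> Router T
  100.64.0.0/10 (100.64.0.0 - 100.127.255.255) -> Router S
  100.120.0.0/14 (100.120.0.0 - 100.123.255.255) -> Router E
  100.123.64.0/19 (100.123.64.0 - 100.123.95.255) -> Router V
More-specific entries that do NOT match:
  100.123.90.208/30 (100.123.90.208 - 100.123.90.211) does not contain 100.123.90.214
  100.123.90.192/29 (100.123.90.192 - 100.123.90.199) does not contain 100.123.90.214
  100.91.90.192/26 (100.91.90.192 - 100.91.90.255) does not contain 100.123.90.214
  101.123.90.128/25 (101.123.90.128 - 101.123.90.255) does not contain 100.123.90.214
  100.123.90.0/25 (100.123.90.0 - 100.123.90.127) does not contain 100.123.90.214
Longest matching prefix is /19 -> next hop Router V.

Router V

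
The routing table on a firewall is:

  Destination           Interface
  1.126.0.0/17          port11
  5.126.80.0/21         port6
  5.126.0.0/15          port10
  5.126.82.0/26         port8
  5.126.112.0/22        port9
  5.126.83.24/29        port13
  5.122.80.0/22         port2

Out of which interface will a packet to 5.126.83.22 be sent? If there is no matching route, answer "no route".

port6

Routes whose prefix contains 5.126.83.22:
  5.126.0.0/15 (5.126.0.0 - 5.127.255.255) -> port10
  5.126.80.0/21 (5.126.80.0 - 5.126.87.255) -> port6
More-specific entries that do NOT match:
  5.126.83.24/29 (5.126.83.24 - 5.126.83.31) does not contain 5.126.83.22
  5.126.82.0/26 (5.126.82.0 - 5.126.82.63) does not contain 5.126.83.22
  5.126.112.0/22 (5.126.112.0 - 5.126.115.255) does not contain 5.126.83.22
  5.122.80.0/22 (5.122.80.0 - 5.122.83.255) does not contain 5.126.83.22
Longest matching prefix is /21 -> interface port6.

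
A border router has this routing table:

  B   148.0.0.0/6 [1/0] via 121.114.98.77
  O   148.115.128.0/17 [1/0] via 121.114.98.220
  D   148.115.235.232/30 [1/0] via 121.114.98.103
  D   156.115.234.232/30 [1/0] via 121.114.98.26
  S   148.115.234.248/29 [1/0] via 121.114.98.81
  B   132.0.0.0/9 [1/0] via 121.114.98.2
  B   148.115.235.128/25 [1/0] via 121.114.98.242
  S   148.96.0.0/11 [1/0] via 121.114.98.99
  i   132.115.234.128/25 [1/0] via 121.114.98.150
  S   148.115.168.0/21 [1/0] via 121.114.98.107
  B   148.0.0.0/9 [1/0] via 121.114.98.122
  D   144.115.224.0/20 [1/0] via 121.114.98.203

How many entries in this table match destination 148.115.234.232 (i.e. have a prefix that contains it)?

Prefixes containing 148.115.234.232:
  148.0.0.0/6 (148.0.0.0 - 151.255.255.255)
  148.0.0.0/9 (148.0.0.0 - 148.127.255.255)
  148.96.0.0/11 (148.96.0.0 - 148.127.255.255)
  148.115.128.0/17 (148.115.128.0 - 148.115.255.255)
Total matching entries: 4.

4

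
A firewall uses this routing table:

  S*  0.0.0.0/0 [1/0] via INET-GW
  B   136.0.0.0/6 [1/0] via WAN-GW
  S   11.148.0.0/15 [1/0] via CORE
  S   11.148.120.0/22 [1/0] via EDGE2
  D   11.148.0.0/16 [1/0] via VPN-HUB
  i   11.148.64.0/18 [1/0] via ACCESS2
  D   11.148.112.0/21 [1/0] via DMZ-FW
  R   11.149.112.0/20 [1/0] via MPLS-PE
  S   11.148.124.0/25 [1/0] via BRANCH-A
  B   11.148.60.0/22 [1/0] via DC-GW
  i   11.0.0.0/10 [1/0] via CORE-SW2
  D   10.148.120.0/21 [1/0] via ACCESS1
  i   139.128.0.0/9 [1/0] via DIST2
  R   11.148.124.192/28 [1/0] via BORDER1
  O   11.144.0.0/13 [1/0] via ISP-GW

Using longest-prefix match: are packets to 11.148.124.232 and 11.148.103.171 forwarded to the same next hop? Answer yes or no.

11.148.124.232: longest match 11.148.64.0/18 -> ACCESS2
11.148.103.171: longest match 11.148.64.0/18 -> ACCESS2

yes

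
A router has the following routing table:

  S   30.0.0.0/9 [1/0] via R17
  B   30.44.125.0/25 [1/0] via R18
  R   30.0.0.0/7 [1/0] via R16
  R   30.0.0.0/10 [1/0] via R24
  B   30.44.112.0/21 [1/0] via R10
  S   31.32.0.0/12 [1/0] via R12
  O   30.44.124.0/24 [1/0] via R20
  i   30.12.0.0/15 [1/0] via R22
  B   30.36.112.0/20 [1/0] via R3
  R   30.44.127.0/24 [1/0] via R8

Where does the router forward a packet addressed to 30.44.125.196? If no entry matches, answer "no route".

R24

Routes whose prefix contains 30.44.125.196:
  30.0.0.0/7 (30.0.0.0 - 31.255.255.255) -> R16
  30.0.0.0/9 (30.0.0.0 - 30.127.255.255) -> R17
  30.0.0.0/10 (30.0.0.0 - 30.63.255.255) -> R24
More-specific entries that do NOT match:
  30.44.125.0/25 (30.44.125.0 - 30.44.125.127) does not contain 30.44.125.196
  30.44.124.0/24 (30.44.124.0 - 30.44.124.255) does not contain 30.44.125.196
  30.44.127.0/24 (30.44.127.0 - 30.44.127.255) does not contain 30.44.125.196
  30.44.112.0/21 (30.44.112.0 - 30.44.119.255) does not contain 30.44.125.196
  30.36.112.0/20 (30.36.112.0 - 30.36.127.255) does not contain 30.44.125.196
  30.12.0.0/15 (30.12.0.0 - 30.13.255.255) does not contain 30.44.125.196
  31.32.0.0/12 (31.32.0.0 - 31.47.255.255) does not contain 30.44.125.196
Longest matching prefix is /10 -> next hop R24.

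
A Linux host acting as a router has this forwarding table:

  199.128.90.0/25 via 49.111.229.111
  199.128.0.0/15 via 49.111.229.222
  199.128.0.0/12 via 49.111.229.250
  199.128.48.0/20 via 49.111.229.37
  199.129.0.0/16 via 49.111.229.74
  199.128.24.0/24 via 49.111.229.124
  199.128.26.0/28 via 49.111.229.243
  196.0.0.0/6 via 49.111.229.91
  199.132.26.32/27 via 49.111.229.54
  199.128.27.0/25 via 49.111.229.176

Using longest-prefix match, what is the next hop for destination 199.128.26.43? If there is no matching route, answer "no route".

Routes whose prefix contains 199.128.26.43:
  196.0.0.0/6 (196.0.0.0 - 199.255.255.255) -> 49.111.229.91
  199.128.0.0/12 (199.128.0.0 - 199.143.255.255) -> 49.111.229.250
  199.128.0.0/15 (199.128.0.0 - 199.129.255.255) -> 49.111.229.222
More-specific entries that do NOT match:
  199.128.26.0/28 (199.128.26.0 - 199.128.26.15) does not contain 199.128.26.43
  199.132.26.32/27 (199.132.26.32 - 199.132.26.63) does not contain 199.128.26.43
  199.128.90.0/25 (199.128.90.0 - 199.128.90.127) does not contain 199.128.26.43
  199.128.27.0/25 (199.128.27.0 - 199.128.27.127) does not contain 199.128.26.43
  199.128.24.0/24 (199.128.24.0 - 199.128.24.255) does not contain 199.128.26.43
  199.128.48.0/20 (199.128.48.0 - 199.128.63.255) does not contain 199.128.26.43
  199.129.0.0/16 (199.129.0.0 - 199.129.255.255) does not contain 199.128.26.43
Longest matching prefix is /15 -> next hop 49.111.229.222.

49.111.229.222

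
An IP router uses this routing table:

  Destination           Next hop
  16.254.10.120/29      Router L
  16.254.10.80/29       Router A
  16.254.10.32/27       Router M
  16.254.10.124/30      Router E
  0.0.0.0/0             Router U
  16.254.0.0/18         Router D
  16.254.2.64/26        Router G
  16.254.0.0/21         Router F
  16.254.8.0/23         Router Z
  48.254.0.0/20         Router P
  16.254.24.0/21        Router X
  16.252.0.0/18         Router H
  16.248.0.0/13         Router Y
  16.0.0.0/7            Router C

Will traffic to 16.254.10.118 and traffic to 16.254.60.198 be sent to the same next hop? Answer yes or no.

yes

16.254.10.118: longest match 16.254.0.0/18 -> Router D
16.254.60.198: longest match 16.254.0.0/18 -> Router D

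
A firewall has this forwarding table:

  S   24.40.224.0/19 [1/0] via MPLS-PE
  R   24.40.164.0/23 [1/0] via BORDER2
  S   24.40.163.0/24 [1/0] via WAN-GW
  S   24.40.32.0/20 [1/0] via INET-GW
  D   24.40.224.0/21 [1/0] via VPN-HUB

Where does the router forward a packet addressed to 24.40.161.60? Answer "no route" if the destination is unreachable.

no route

No entry's prefix contains 24.40.161.60; there is no default route.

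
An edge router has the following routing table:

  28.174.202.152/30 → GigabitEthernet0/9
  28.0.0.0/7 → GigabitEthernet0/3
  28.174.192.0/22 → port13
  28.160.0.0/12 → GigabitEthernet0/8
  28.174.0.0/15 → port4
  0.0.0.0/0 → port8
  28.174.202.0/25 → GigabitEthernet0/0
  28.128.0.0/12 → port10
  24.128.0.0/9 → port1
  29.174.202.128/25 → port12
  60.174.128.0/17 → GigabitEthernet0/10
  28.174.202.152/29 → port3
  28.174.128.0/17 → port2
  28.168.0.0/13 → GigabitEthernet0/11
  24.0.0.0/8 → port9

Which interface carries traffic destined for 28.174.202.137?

port2

Routes whose prefix contains 28.174.202.137:
  0.0.0.0/0 (default, matches everything) -> port8
  28.0.0.0/7 (28.0.0.0 - 29.255.255.255) -> GigabitEthernet0/3
  28.160.0.0/12 (28.160.0.0 - 28.175.255.255) -> GigabitEthernet0/8
  28.168.0.0/13 (28.168.0.0 - 28.175.255.255) -> GigabitEthernet0/11
  28.174.0.0/15 (28.174.0.0 - 28.175.255.255) -> port4
  28.174.128.0/17 (28.174.128.0 - 28.174.255.255) -> port2
More-specific entries that do NOT match:
  28.174.202.152/30 (28.174.202.152 - 28.174.202.155) does not contain 28.174.202.137
  28.174.202.152/29 (28.174.202.152 - 28.174.202.159) does not contain 28.174.202.137
  28.174.202.0/25 (28.174.202.0 - 28.174.202.127) does not contain 28.174.202.137
  29.174.202.128/25 (29.174.202.128 - 29.174.202.255) does not contain 28.174.202.137
  28.174.192.0/22 (28.174.192.0 - 28.174.195.255) does not contain 28.174.202.137
Longest matching prefix is /17 -> interface port2.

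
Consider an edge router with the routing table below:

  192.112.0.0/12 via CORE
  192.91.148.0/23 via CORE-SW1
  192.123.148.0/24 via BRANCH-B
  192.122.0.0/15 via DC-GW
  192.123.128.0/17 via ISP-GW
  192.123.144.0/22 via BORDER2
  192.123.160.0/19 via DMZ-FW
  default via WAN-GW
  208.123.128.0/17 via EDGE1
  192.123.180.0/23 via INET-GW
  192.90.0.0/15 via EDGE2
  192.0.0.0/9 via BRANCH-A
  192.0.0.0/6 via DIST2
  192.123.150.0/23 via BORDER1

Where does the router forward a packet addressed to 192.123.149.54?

Routes whose prefix contains 192.123.149.54:
  0.0.0.0/0 (default, matches everything) -> WAN-GW
  192.0.0.0/6 (192.0.0.0 - 195.255.255.255) -> DIST2
  192.0.0.0/9 (192.0.0.0 - 192.127.255.255) -> BRANCH-A
  192.112.0.0/12 (192.112.0.0 - 192.127.255.255) -> CORE
  192.122.0.0/15 (192.122.0.0 - 192.123.255.255) -> DC-GW
  192.123.128.0/17 (192.123.128.0 - 192.123.255.255) -> ISP-GW
More-specific entries that do NOT match:
  192.123.148.0/24 (192.123.148.0 - 192.123.148.255) does not contain 192.123.149.54
  192.91.148.0/23 (192.91.148.0 - 192.91.149.255) does not contain 192.123.149.54
  192.123.180.0/23 (192.123.180.0 - 192.123.181.255) does not contain 192.123.149.54
  192.123.150.0/23 (192.123.150.0 - 192.123.151.255) does not contain 192.123.149.54
  192.123.144.0/22 (192.123.144.0 - 192.123.147.255) does not contain 192.123.149.54
  192.123.160.0/19 (192.123.160.0 - 192.123.191.255) does not contain 192.123.149.54
Longest matching prefix is /17 -> next hop ISP-GW.

ISP-GW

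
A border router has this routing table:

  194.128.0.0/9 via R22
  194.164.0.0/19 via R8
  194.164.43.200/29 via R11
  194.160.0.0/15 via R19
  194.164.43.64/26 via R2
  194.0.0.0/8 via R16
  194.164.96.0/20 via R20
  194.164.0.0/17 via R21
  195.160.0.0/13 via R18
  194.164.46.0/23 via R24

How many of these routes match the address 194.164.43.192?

3

Prefixes containing 194.164.43.192:
  194.0.0.0/8 (194.0.0.0 - 194.255.255.255)
  194.128.0.0/9 (194.128.0.0 - 194.255.255.255)
  194.164.0.0/17 (194.164.0.0 - 194.164.127.255)
Total matching entries: 3.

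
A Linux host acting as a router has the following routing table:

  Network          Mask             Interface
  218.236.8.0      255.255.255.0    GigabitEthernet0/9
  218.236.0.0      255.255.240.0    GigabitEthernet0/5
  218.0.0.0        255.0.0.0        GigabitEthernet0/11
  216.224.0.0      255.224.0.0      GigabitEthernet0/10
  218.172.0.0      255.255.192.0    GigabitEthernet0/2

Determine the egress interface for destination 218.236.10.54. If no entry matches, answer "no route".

GigabitEthernet0/5

Routes whose prefix contains 218.236.10.54:
  218.0.0.0/8 (218.0.0.0 - 218.255.255.255) -> GigabitEthernet0/11
  218.236.0.0/20 (218.236.0.0 - 218.236.15.255) -> GigabitEthernet0/5
More-specific entries that do NOT match:
  218.236.8.0/24 (218.236.8.0 - 218.236.8.255) does not contain 218.236.10.54
Longest matching prefix is /20 -> interface GigabitEthernet0/5.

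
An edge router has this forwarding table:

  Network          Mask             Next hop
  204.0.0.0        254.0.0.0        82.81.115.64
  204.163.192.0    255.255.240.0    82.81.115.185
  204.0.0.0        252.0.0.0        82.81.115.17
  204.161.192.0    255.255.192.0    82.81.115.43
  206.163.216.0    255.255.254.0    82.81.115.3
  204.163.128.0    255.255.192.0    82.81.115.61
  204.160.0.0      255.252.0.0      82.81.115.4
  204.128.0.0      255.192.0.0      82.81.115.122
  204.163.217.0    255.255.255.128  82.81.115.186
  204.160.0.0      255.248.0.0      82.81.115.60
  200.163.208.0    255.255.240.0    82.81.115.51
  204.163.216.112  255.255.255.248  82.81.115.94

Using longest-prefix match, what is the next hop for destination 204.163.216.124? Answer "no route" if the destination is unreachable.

Routes whose prefix contains 204.163.216.124:
  204.0.0.0/6 (204.0.0.0 - 207.255.255.255) -> 82.81.115.17
  204.0.0.0/7 (204.0.0.0 - 205.255.255.255) -> 82.81.115.64
  204.128.0.0/10 (204.128.0.0 - 204.191.255.255) -> 82.81.115.122
  204.160.0.0/13 (204.160.0.0 - 204.167.255.255) -> 82.81.115.60
  204.160.0.0/14 (204.160.0.0 - 204.163.255.255) -> 82.81.115.4
More-specific entries that do NOT match:
  204.163.216.112/29 (204.163.216.112 - 204.163.216.119) does not contain 204.163.216.124
  204.163.217.0/25 (204.163.217.0 - 204.163.217.127) does not contain 204.163.216.124
  206.163.216.0/23 (206.163.216.0 - 206.163.217.255) does not contain 204.163.216.124
  204.163.192.0/20 (204.163.192.0 - 204.163.207.255) does not contain 204.163.216.124
  200.163.208.0/20 (200.163.208.0 - 200.163.223.255) does not contain 204.163.216.124
  204.161.192.0/18 (204.161.192.0 - 204.161.255.255) does not contain 204.163.216.124
  204.163.128.0/18 (204.163.128.0 - 204.163.191.255) does not contain 204.163.216.124
Longest matching prefix is /14 -> next hop 82.81.115.4.

82.81.115.4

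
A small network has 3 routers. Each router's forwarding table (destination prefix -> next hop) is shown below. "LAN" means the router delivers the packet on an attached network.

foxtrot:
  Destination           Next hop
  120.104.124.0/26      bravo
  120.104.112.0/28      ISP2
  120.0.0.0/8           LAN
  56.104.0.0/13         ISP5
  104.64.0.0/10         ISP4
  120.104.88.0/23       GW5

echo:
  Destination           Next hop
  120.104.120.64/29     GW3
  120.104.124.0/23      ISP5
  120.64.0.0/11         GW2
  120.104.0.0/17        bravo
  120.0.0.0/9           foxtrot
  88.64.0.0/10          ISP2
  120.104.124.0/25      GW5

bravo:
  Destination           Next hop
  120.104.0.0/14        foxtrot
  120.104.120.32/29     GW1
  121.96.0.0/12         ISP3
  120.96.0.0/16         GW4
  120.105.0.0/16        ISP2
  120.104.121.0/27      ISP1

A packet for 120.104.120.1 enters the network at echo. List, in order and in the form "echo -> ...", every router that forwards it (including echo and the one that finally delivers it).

At echo: longest match for 120.104.120.1 is 120.104.0.0/17 -> bravo
At bravo: longest match for 120.104.120.1 is 120.104.0.0/14 -> foxtrot
At foxtrot: longest match for 120.104.120.1 is 120.0.0.0/8 -> LAN

echo -> bravo -> foxtrot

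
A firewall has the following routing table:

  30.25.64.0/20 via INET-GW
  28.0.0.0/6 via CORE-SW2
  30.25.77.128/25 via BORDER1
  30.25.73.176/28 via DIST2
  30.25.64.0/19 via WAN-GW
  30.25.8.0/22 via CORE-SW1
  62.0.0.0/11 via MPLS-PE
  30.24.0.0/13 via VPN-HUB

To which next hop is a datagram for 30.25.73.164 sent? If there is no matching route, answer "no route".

INET-GW

Routes whose prefix contains 30.25.73.164:
  28.0.0.0/6 (28.0.0.0 - 31.255.255.255) -> CORE-SW2
  30.24.0.0/13 (30.24.0.0 - 30.31.255.255) -> VPN-HUB
  30.25.64.0/19 (30.25.64.0 - 30.25.95.255) -> WAN-GW
  30.25.64.0/20 (30.25.64.0 - 30.25.79.255) -> INET-GW
More-specific entries that do NOT match:
  30.25.73.176/28 (30.25.73.176 - 30.25.73.191) does not contain 30.25.73.164
  30.25.77.128/25 (30.25.77.128 - 30.25.77.255) does not contain 30.25.73.164
  30.25.8.0/22 (30.25.8.0 - 30.25.11.255) does not contain 30.25.73.164
Longest matching prefix is /20 -> next hop INET-GW.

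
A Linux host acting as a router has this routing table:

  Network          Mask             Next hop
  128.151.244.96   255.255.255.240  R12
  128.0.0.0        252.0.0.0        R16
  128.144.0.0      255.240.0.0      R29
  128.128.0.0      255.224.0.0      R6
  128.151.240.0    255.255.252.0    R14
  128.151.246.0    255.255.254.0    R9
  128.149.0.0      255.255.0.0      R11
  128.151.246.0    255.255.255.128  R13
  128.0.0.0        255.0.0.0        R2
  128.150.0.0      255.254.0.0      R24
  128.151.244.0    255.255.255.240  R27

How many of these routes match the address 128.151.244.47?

Prefixes containing 128.151.244.47:
  128.0.0.0/6 (128.0.0.0 - 131.255.255.255)
  128.0.0.0/8 (128.0.0.0 - 128.255.255.255)
  128.128.0.0/11 (128.128.0.0 - 128.159.255.255)
  128.144.0.0/12 (128.144.0.0 - 128.159.255.255)
  128.150.0.0/15 (128.150.0.0 - 128.151.255.255)
Total matching entries: 5.

5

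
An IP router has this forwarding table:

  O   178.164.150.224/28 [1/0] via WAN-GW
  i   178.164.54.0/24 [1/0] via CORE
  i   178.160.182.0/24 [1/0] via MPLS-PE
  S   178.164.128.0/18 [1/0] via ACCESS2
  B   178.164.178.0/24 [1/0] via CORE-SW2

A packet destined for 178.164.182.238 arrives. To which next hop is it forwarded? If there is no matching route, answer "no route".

ACCESS2

Routes whose prefix contains 178.164.182.238:
  178.164.128.0/18 (178.164.128.0 - 178.164.191.255) -> ACCESS2
More-specific entries that do NOT match:
  178.164.150.224/28 (178.164.150.224 - 178.164.150.239) does not contain 178.164.182.238
  178.164.54.0/24 (178.164.54.0 - 178.164.54.255) does not contain 178.164.182.238
  178.160.182.0/24 (178.160.182.0 - 178.160.182.255) does not contain 178.164.182.238
  178.164.178.0/24 (178.164.178.0 - 178.164.178.255) does not contain 178.164.182.238
Longest matching prefix is /18 -> next hop ACCESS2.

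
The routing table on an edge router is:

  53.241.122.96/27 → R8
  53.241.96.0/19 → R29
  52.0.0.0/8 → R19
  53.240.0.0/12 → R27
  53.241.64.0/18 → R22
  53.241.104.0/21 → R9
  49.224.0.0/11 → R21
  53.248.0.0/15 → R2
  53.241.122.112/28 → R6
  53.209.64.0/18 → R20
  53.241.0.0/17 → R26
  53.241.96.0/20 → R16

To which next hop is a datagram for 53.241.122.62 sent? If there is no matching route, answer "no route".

Routes whose prefix contains 53.241.122.62:
  53.240.0.0/12 (53.240.0.0 - 53.255.255.255) -> R27
  53.241.0.0/17 (53.241.0.0 - 53.241.127.255) -> R26
  53.241.64.0/18 (53.241.64.0 - 53.241.127.255) -> R22
  53.241.96.0/19 (53.241.96.0 - 53.241.127.255) -> R29
More-specific entries that do NOT match:
  53.241.122.112/28 (53.241.122.112 - 53.241.122.127) does not contain 53.241.122.62
  53.241.122.96/27 (53.241.122.96 - 53.241.122.127) does not contain 53.241.122.62
  53.241.104.0/21 (53.241.104.0 - 53.241.111.255) does not contain 53.241.122.62
  53.241.96.0/20 (53.241.96.0 - 53.241.111.255) does not contain 53.241.122.62
Longest matching prefix is /19 -> next hop R29.

R29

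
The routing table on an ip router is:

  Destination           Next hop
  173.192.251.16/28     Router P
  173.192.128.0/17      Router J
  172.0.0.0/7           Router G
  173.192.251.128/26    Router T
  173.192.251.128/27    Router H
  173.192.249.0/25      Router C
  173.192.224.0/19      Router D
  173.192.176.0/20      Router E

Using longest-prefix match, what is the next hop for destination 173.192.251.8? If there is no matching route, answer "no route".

Routes whose prefix contains 173.192.251.8:
  172.0.0.0/7 (172.0.0.0 - 173.255.255.255) -> Router G
  173.192.128.0/17 (173.192.128.0 - 173.192.255.255) -> Router J
  173.192.224.0/19 (173.192.224.0 - 173.192.255.255) -> Router D
More-specific entries that do NOT match:
  173.192.251.16/28 (173.192.251.16 - 173.192.251.31) does not contain 173.192.251.8
  173.192.251.128/27 (173.192.251.128 - 173.192.251.159) does not contain 173.192.251.8
  173.192.251.128/26 (173.192.251.128 - 173.192.251.191) does not contain 173.192.251.8
  173.192.249.0/25 (173.192.249.0 - 173.192.249.127) does not contain 173.192.251.8
  173.192.176.0/20 (173.192.176.0 - 173.192.191.255) does not contain 173.192.251.8
Longest matching prefix is /19 -> next hop Router D.

Router D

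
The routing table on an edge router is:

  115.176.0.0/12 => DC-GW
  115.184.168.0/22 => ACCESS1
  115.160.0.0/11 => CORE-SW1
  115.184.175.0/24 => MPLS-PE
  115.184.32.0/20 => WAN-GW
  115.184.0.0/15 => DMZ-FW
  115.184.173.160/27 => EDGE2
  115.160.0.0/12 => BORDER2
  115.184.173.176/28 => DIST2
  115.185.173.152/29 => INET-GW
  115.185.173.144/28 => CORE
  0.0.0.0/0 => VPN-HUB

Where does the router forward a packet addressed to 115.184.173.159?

DMZ-FW

Routes whose prefix contains 115.184.173.159:
  0.0.0.0/0 (default, matches everything) -> VPN-HUB
  115.160.0.0/11 (115.160.0.0 - 115.191.255.255) -> CORE-SW1
  115.176.0.0/12 (115.176.0.0 - 115.191.255.255) -> DC-GW
  115.184.0.0/15 (115.184.0.0 - 115.185.255.255) -> DMZ-FW
More-specific entries that do NOT match:
  115.185.173.152/29 (115.185.173.152 - 115.185.173.159) does not contain 115.184.173.159
  115.184.173.176/28 (115.184.173.176 - 115.184.173.191) does not contain 115.184.173.159
  115.185.173.144/28 (115.185.173.144 - 115.185.173.159) does not contain 115.184.173.159
  115.184.173.160/27 (115.184.173.160 - 115.184.173.191) does not contain 115.184.173.159
  115.184.175.0/24 (115.184.175.0 - 115.184.175.255) does not contain 115.184.173.159
  115.184.168.0/22 (115.184.168.0 - 115.184.171.255) does not contain 115.184.173.159
  115.184.32.0/20 (115.184.32.0 - 115.184.47.255) does not contain 115.184.173.159
Longest matching prefix is /15 -> next hop DMZ-FW.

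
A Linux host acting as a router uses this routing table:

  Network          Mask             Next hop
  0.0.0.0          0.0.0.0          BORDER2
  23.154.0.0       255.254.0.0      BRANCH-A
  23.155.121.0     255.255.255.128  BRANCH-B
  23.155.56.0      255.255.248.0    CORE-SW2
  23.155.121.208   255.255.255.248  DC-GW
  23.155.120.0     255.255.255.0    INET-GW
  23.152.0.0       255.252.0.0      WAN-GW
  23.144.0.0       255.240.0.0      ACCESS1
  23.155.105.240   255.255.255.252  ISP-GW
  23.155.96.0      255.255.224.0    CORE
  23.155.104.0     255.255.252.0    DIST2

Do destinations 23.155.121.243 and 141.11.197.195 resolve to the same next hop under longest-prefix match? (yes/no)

no

23.155.121.243: longest match 23.155.96.0/19 -> CORE
141.11.197.195: longest match 0.0.0.0/0 -> BORDER2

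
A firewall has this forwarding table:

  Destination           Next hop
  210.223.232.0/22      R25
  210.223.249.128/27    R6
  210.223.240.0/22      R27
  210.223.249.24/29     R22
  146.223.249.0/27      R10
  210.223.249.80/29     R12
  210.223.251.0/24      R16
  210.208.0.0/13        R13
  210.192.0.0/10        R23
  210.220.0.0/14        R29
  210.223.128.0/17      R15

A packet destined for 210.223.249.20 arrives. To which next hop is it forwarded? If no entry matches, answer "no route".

Routes whose prefix contains 210.223.249.20:
  210.192.0.0/10 (210.192.0.0 - 210.255.255.255) -> R23
  210.220.0.0/14 (210.220.0.0 - 210.223.255.255) -> R29
  210.223.128.0/17 (210.223.128.0 - 210.223.255.255) -> R15
More-specific entries that do NOT match:
  210.223.249.24/29 (210.223.249.24 - 210.223.249.31) does not contain 210.223.249.20
  210.223.249.80/29 (210.223.249.80 - 210.223.249.87) does not contain 210.223.249.20
  210.223.249.128/27 (210.223.249.128 - 210.223.249.159) does not contain 210.223.249.20
  146.223.249.0/27 (146.223.249.0 - 146.223.249.31) does not contain 210.223.249.20
  210.223.251.0/24 (210.223.251.0 - 210.223.251.255) does not contain 210.223.249.20
  210.223.232.0/22 (210.223.232.0 - 210.223.235.255) does not contain 210.223.249.20
  210.223.240.0/22 (210.223.240.0 - 210.223.243.255) does not contain 210.223.249.20
Longest matching prefix is /17 -> next hop R15.

R15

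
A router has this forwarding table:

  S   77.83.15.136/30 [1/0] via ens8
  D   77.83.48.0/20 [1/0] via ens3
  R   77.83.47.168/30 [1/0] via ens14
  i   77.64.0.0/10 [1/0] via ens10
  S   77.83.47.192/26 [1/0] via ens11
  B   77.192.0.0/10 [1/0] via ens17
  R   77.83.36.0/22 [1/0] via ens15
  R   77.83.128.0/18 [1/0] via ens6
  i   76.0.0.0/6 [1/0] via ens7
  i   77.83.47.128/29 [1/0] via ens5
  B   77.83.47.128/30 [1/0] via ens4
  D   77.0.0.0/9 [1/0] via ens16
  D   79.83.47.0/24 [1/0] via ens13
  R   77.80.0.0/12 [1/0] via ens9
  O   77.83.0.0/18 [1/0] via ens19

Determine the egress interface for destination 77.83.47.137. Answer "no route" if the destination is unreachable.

ens19

Routes whose prefix contains 77.83.47.137:
  76.0.0.0/6 (76.0.0.0 - 79.255.255.255) -> ens7
  77.0.0.0/9 (77.0.0.0 - 77.127.255.255) -> ens16
  77.64.0.0/10 (77.64.0.0 - 77.127.255.255) -> ens10
  77.80.0.0/12 (77.80.0.0 - 77.95.255.255) -> ens9
  77.83.0.0/18 (77.83.0.0 - 77.83.63.255) -> ens19
More-specific entries that do NOT match:
  77.83.15.136/30 (77.83.15.136 - 77.83.15.139) does not contain 77.83.47.137
  77.83.47.168/30 (77.83.47.168 - 77.83.47.171) does not contain 77.83.47.137
  77.83.47.128/30 (77.83.47.128 - 77.83.47.131) does not contain 77.83.47.137
  77.83.47.128/29 (77.83.47.128 - 77.83.47.135) does not contain 77.83.47.137
  77.83.47.192/26 (77.83.47.192 - 77.83.47.255) does not contain 77.83.47.137
  79.83.47.0/24 (79.83.47.0 - 79.83.47.255) does not contain 77.83.47.137
  77.83.36.0/22 (77.83.36.0 - 77.83.39.255) does not contain 77.83.47.137
  77.83.48.0/20 (77.83.48.0 - 77.83.63.255) does not contain 77.83.47.137
Longest matching prefix is /18 -> interface ens19.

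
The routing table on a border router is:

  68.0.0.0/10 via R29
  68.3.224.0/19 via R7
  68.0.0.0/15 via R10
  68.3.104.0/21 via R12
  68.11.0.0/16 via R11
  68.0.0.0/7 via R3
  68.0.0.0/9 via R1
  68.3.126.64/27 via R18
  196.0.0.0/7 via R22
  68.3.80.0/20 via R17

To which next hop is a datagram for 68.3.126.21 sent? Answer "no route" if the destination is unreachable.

Routes whose prefix contains 68.3.126.21:
  68.0.0.0/7 (68.0.0.0 - 69.255.255.255) -> R3
  68.0.0.0/9 (68.0.0.0 - 68.127.255.255) -> R1
  68.0.0.0/10 (68.0.0.0 - 68.63.255.255) -> R29
More-specific entries that do NOT match:
  68.3.126.64/27 (68.3.126.64 - 68.3.126.95) does not contain 68.3.126.21
  68.3.104.0/21 (68.3.104.0 - 68.3.111.255) does not contain 68.3.126.21
  68.3.80.0/20 (68.3.80.0 - 68.3.95.255) does not contain 68.3.126.21
  68.3.224.0/19 (68.3.224.0 - 68.3.255.255) does not contain 68.3.126.21
  68.11.0.0/16 (68.11.0.0 - 68.11.255.255) does not contain 68.3.126.21
  68.0.0.0/15 (68.0.0.0 - 68.1.255.255) does not contain 68.3.126.21
Longest matching prefix is /10 -> next hop R29.

R29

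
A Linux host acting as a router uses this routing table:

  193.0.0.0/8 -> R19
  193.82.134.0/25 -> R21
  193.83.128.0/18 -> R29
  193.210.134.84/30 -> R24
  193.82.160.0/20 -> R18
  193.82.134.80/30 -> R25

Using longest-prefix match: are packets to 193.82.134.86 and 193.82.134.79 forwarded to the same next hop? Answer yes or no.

193.82.134.86: longest match 193.82.134.0/25 -> R21
193.82.134.79: longest match 193.82.134.0/25 -> R21

yes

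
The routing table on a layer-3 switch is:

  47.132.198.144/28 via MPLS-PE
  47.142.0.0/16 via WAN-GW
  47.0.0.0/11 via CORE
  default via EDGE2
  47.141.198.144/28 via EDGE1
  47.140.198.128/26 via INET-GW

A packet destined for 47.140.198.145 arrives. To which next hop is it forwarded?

INET-GW

Routes whose prefix contains 47.140.198.145:
  0.0.0.0/0 (default, matches everything) -> EDGE2
  47.140.198.128/26 (47.140.198.128 - 47.140.198.191) -> INET-GW
More-specific entries that do NOT match:
  47.132.198.144/28 (47.132.198.144 - 47.132.198.159) does not contain 47.140.198.145
  47.141.198.144/28 (47.141.198.144 - 47.141.198.159) does not contain 47.140.198.145
Longest matching prefix is /26 -> next hop INET-GW.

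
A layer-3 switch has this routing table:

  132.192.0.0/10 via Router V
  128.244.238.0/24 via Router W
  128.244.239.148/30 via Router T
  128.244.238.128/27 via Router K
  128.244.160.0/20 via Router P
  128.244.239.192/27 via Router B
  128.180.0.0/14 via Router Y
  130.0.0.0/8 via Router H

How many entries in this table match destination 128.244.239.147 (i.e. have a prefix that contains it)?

0

No listed prefix contains 128.244.239.147.
Total matching entries: 0.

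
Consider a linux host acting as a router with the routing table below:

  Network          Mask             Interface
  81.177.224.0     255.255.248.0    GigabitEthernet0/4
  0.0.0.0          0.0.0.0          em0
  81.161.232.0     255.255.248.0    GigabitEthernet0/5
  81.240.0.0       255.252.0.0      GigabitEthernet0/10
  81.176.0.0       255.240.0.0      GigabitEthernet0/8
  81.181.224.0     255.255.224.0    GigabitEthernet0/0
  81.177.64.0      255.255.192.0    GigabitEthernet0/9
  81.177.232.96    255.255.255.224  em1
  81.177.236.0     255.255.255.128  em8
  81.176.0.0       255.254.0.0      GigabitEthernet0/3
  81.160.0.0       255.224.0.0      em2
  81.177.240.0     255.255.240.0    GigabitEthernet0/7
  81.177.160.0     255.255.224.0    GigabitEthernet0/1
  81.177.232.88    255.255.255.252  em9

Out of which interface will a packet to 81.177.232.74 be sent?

Routes whose prefix contains 81.177.232.74:
  0.0.0.0/0 (default, matches everything) -> em0
  81.160.0.0/11 (81.160.0.0 - 81.191.255.255) -> em2
  81.176.0.0/12 (81.176.0.0 - 81.191.255.255) -> GigabitEthernet0/8
  81.176.0.0/15 (81.176.0.0 - 81.177.255.255) -> GigabitEthernet0/3
More-specific entries that do NOT match:
  81.177.232.88/30 (81.177.232.88 - 81.177.232.91) does not contain 81.177.232.74
  81.177.232.96/27 (81.177.232.96 - 81.177.232.127) does not contain 81.177.232.74
  81.177.236.0/25 (81.177.236.0 - 81.177.236.127) does not contain 81.177.232.74
  81.177.224.0/21 (81.177.224.0 - 81.177.231.255) does not contain 81.177.232.74
  81.161.232.0/21 (81.161.232.0 - 81.161.239.255) does not contain 81.177.232.74
  81.177.240.0/20 (81.177.240.0 - 81.177.255.255) does not contain 81.177.232.74
  81.181.224.0/19 (81.181.224.0 - 81.181.255.255) does not contain 81.177.232.74
  81.177.160.0/19 (81.177.160.0 - 81.177.191.255) does not contain 81.177.232.74
  81.177.64.0/18 (81.177.64.0 - 81.177.127.255) does not contain 81.177.232.74
Longest matching prefix is /15 -> interface GigabitEthernet0/3.

GigabitEthernet0/3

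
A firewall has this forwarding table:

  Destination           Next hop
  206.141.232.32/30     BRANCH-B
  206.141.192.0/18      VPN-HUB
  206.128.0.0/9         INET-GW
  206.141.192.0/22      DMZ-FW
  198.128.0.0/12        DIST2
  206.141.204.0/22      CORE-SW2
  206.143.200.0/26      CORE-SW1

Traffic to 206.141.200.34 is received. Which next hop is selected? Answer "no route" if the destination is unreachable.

Routes whose prefix contains 206.141.200.34:
  206.128.0.0/9 (206.128.0.0 - 206.255.255.255) -> INET-GW
  206.141.192.0/18 (206.141.192.0 - 206.141.255.255) -> VPN-HUB
More-specific entries that do NOT match:
  206.141.232.32/30 (206.141.232.32 - 206.141.232.35) does not contain 206.141.200.34
  206.143.200.0/26 (206.143.200.0 - 206.143.200.63) does not contain 206.141.200.34
  206.141.192.0/22 (206.141.192.0 - 206.141.195.255) does not contain 206.141.200.34
  206.141.204.0/22 (206.141.204.0 - 206.141.207.255) does not contain 206.141.200.34
Longest matching prefix is /18 -> next hop VPN-HUB.

VPN-HUB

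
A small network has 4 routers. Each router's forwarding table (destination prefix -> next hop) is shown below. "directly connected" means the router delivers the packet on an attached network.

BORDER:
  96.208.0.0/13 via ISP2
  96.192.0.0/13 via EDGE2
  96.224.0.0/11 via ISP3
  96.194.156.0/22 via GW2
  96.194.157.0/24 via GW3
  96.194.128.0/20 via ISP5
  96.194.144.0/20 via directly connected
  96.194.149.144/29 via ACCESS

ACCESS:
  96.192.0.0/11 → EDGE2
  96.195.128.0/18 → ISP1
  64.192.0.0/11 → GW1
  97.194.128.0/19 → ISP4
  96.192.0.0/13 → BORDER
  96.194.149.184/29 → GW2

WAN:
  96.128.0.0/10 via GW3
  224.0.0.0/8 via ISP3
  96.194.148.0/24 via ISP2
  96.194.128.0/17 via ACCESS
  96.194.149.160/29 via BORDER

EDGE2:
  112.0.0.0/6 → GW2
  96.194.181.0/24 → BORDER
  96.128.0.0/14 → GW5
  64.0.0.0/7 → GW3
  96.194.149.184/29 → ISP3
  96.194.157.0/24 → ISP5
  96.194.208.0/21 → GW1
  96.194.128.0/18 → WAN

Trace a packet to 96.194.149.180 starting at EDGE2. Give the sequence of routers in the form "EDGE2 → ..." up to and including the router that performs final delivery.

At EDGE2: longest match for 96.194.149.180 is 96.194.128.0/18 -> WAN
At WAN: longest match for 96.194.149.180 is 96.194.128.0/17 -> ACCESS
At ACCESS: longest match for 96.194.149.180 is 96.192.0.0/13 -> BORDER
At BORDER: longest match for 96.194.149.180 is 96.194.144.0/20 -> directly connected

EDGE2 → WAN → ACCESS → BORDER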